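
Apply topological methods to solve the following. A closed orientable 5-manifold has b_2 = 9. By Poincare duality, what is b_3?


Poincare duality for closed orientable n-manifolds: b_k = b_{n-k}.
Here n = 5, so b_3 = b_2 = 9

9


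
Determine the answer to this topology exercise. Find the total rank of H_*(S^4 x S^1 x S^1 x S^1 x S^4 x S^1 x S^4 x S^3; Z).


Total Betti number is multiplicative under products.
Each S^d (d>=1) has total Betti number 2.
There are 8 sphere factors.
Total = 2^8 = 256

256


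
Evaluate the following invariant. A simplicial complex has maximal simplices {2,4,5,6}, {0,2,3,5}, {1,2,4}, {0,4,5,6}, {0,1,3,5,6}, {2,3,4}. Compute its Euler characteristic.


Enumerate all faces; f-vector: f_0=7, f_1=21, f_2=21, f_3=8, f_4=1.
chi = sum (-1)^k f_k = 0

0


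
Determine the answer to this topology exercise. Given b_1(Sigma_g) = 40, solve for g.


For a closed orientable surface: b_1 = 2g.
40 = 2g
g = 40 / 2 = 20

20


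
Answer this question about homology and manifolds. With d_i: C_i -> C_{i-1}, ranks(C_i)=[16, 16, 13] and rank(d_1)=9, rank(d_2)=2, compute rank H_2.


rank H_k = rank(ker d_k) - rank(im d_{k+1}).
rank(ker d_2) = rank(C_2) - rank(d_2) = 13 - 2 = 11.
rank(im d_{2+1}) = 0.
rank H_2 = 11 - 0 = 11

11


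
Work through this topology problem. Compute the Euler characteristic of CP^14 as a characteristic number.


For any closed oriented manifold, <e(TM),[M]> = chi(M).
chi(CP^14) = 14+1 = 15

15


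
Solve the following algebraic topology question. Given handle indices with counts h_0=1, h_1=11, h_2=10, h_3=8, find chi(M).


Handles of index k contribute (-1)^k to chi (same as CW cells).
chi = (1) + (-11) + (10) + (-8) = -8

-8


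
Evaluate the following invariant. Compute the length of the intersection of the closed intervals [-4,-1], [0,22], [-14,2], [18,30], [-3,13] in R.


Intersection = [max(a_i), min(b_i)] = [18, -1].
Since 18 > -1, the intersection is empty.
Length = 0

0


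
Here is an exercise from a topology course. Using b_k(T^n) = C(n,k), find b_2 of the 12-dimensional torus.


By the Kunneth formula, b_k(T^n) = C(n,k).
b_2(T^12) = C(12,2).
C(12,2) = 12!/(2!*10!) = 66

66


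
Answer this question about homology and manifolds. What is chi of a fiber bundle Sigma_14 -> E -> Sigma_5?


For a fiber bundle F -> E -> B (with CW structure): chi(E) = chi(B) * chi(F).
chi(Sigma_5) = -8, chi(Sigma_14) = -26.
chi(E) = (-8) * (-26) = 208

208


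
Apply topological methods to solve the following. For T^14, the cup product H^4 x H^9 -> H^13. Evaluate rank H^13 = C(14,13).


Cup product: H^p x H^q -> H^{p+q}; here p+q = 4+9 = 13.
rank H^k(T^n) = C(n,k).
C(14,13) = 14

14


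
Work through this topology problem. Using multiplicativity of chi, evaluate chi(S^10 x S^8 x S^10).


chi is multiplicative: chi(X x Y) = chi(X) chi(Y).
Each even-dim sphere has chi = 2. There are 3 factors.
chi = 2^3 = 8

8


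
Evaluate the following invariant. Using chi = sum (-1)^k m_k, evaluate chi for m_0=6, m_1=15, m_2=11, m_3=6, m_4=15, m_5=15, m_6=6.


Morse theory: chi(M) = sum_k (-1)^k m_k where m_k = #(index-k critical points).
= (6) + (-15) + (11) + (-6) + (15) + (-15) + (6) = 2

2


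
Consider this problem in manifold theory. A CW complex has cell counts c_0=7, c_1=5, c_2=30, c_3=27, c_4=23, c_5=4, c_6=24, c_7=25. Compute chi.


chi = sum_k (-1)^k c_k.
= (-1)^0*7 + (-1)^1*5 + (-1)^2*30 + (-1)^3*27 + (-1)^4*23 + (-1)^5*4 + (-1)^6*24 + (-1)^7*25
= (7) + (-5) + (30) + (-27) + (23) + (-4) + (24) + (-25)
= 23

23


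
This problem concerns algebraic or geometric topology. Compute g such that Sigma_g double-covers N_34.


chi(N_34) = 2 - 34 = -32.
Double cover: chi(Sigma_g) = 2 * chi(N_34) = 2*(-32) = -64.
2 - 2g = -64, so g = (2 - (-64))/2 = 66/2 = 33

33


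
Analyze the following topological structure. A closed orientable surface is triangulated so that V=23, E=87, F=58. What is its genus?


chi = V - E + F = 23 - 87 + 58 = -6
For orientable closed surface: chi = 2 - 2g, so g = (2 - chi)/2.
g = (2 - (-6)) / 2 = 8 / 2 = 4

4


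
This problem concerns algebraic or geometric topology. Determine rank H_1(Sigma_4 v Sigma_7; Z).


For a wedge: H_1(A v B) = H_1(A) + H_1(B).
b_1(Sigma_4) = 8, b_1(Sigma_7) = 14.
b_1 = 8 + 14 = 22

22


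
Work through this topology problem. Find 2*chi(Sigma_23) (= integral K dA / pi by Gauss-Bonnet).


Gauss-Bonnet: integral K dA = 2*pi*chi(M).
chi(Sigma_23) = 2 - 2*23 = -44.
(integral K dA)/pi = 2*chi = 2*(-44) = -88

-88


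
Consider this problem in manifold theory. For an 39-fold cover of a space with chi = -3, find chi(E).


For a finite covering: chi(E) = (number of sheets) * chi(B).
chi(E) = 39 * (-3) = -117

-117


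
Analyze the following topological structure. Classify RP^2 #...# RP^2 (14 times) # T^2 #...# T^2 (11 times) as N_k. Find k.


Since a >= 1, the sum is non-orientable; each T^2 can be replaced by RP^2 # RP^2 (since T^2#RP^2 = 3RP^2).
Total crosscaps k = 14 + 2*11 = 36.
Check via chi: chi = 14*1 + 11*0 - (14+11-1)*2 = -34 = 2 - k = -34. Consistent.

36


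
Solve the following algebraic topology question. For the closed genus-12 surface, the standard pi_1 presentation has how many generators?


Standard presentation: pi_1(Sigma_g) = <a_1,b_1,...,a_g,b_g | [a_1,b_1]...[a_g,b_g] = 1>.
Number of generators = 2g = 2*12 = 24

24


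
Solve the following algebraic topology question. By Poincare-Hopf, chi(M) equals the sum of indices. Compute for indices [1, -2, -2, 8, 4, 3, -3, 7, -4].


Poincare-Hopf: chi(M) = sum of indices of zeros.
chi = (1) + (-2) + (-2) + (8) + (4) + (3) + (-3) + (7) + (-4) = 12

12


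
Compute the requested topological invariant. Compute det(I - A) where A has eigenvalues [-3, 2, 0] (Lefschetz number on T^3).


For a torus self-map: L(f) = det(I - A) where A acts on H_1.
L(f) = (1--3) * (1-2) * (1-0) = 4 * -1 * 1 = -4

-4


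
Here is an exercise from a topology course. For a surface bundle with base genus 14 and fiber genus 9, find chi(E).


For a fiber bundle F -> E -> B (with CW structure): chi(E) = chi(B) * chi(F).
chi(Sigma_14) = -26, chi(Sigma_9) = -16.
chi(E) = (-26) * (-16) = 416

416


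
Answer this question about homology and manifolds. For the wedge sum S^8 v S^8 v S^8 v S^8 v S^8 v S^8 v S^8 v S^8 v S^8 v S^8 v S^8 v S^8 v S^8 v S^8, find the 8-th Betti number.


For a wedge of spheres, H_k (k>0) is free on one generator per sphere of dimension k.
Spheres of dimension 8: count = 14.
b_8 = 14

14


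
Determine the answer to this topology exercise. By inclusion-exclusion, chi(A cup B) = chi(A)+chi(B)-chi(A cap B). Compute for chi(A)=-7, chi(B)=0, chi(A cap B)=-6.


chi(A cup B) = chi(A) + chi(B) - chi(A cap B)
= -7 + (0) - (-6)
= -1

-1


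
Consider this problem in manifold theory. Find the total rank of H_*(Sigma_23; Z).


For Sigma_23: b_0 = 1, b_1 = 2g = 46, b_2 = 1.
Total = 1 + 46 + 1 = 48

48


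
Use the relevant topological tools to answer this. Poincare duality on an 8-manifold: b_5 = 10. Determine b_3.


Poincare duality for closed orientable n-manifolds: b_k = b_{n-k}.
Here n = 8, so b_3 = b_5 = 10

10


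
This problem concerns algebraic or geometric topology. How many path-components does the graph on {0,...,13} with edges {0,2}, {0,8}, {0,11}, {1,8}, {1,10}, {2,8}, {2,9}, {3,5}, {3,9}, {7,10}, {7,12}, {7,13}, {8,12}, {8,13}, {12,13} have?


Run DFS/union-find over 14 vertices.
V = 14, E = 15.
Number of components = 3

3


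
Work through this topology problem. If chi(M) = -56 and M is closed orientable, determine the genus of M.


chi = 2 - 2g for closed orientable surfaces.
-56 = 2 - 2g
2g = 2 - (-56) = 58
g = 29

29


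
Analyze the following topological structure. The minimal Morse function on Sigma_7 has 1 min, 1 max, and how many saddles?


A perfect Morse function has m_k = b_k.
For Sigma_7: b_0=1, b_1=2g=14, b_2=1.
Saddles m_1 = 2g = 14

14


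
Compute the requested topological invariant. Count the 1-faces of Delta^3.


Delta^3 has 3+1 vertices. A 1-face is a choice of 1+1 vertices.
f_1 = C(3+1, 1+1) = C(4,2) = 6

6


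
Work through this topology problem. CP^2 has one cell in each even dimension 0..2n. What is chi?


CP^2 has one cell in each even dimension 0, 2, ..., 2*2 (2+1 cells total).
All cells are even-dimensional, so chi = number of cells.
chi = 2 + 1 = 3

3


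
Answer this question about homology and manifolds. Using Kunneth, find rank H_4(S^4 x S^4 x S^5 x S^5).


Each S^d has Poincare polynomial 1 + t^d.
The product S^4 x S^4 x S^5 x S^5 has Poincare polynomial prod(1+t^d_i).
Expanding: b_0=1, b_4=2, b_5=2, b_8=1, b_9=4, b_10=1, b_13=2, b_14=2, b_18=1.
b_4 = 2

2


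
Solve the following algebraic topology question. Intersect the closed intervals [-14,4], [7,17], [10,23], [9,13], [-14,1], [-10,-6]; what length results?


Intersection = [max(a_i), min(b_i)] = [10, -6].
Since 10 > -6, the intersection is empty.
Length = 0

0


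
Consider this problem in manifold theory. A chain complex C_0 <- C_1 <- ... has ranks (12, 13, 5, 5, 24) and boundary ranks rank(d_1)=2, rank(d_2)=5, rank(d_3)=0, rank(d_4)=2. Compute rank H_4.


rank H_k = rank(ker d_k) - rank(im d_{k+1}).
rank(ker d_4) = rank(C_4) - rank(d_4) = 24 - 2 = 22.
rank(im d_{4+1}) = 0.
rank H_4 = 22 - 0 = 22

22


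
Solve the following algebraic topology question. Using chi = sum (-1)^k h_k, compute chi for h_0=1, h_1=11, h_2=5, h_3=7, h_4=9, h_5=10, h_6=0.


Handles of index k contribute (-1)^k to chi (same as CW cells).
chi = (1) + (-11) + (5) + (-7) + (9) + (-10) + (0) = -13

-13


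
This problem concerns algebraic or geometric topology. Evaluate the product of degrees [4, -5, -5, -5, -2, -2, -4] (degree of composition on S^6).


Degree is multiplicative: deg(composition) = product of degrees.
= (4) * (-5) * (-5) * (-5) * (-2) * (-2) * (-4) = 8000

8000


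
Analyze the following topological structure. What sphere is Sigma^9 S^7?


Each suspension raises dimension by 1: Sigma S^n = S^{n+1}.
Sigma^9 S^7 = S^{7+9} = S^16

16


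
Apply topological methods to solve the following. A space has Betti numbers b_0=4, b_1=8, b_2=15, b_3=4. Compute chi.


chi = sum_k (-1)^k b_k.
= (4) + (-8) + (15) + (-4)
= 7

7


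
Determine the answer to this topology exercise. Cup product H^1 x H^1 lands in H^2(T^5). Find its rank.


Cup product: H^p x H^q -> H^{p+q}; here p+q = 1+1 = 2.
rank H^k(T^n) = C(n,k).
C(5,2) = 10

10


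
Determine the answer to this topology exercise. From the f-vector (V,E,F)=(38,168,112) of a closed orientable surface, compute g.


chi = V - E + F = 38 - 168 + 112 = -18
For orientable closed surface: chi = 2 - 2g, so g = (2 - chi)/2.
g = (2 - (-18)) / 2 = 20 / 2 = 10

10


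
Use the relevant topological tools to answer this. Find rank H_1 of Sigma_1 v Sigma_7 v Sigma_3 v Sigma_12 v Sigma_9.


For a wedge X v Y: reduced H_k(X v Y) = H_k(X) + H_k(Y).
Each Sigma_g contributes b_1 = 2g.
b_1 = 2 + 14 + 6 + 24 + 18 = 64

64


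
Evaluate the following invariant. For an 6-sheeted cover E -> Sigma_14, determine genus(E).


For an n-sheeted cover: chi(E) = n * chi(B).
chi(Sigma_14) = 2 - 2*14 = -26.
chi(E) = 6 * (-26) = -156.
genus(E) = (2 - chi(E))/2 = (2 - (-156))/2 = 158/2 = 79

79


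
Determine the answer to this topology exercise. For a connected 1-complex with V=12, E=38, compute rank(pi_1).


For a connected graph: rank(pi_1) = b_1 = E - V + 1 = 1 - chi.
chi = V - E = 12 - 38 = -26.
rank = 1 - (-26) = 38 - 12 + 1 = 27

27


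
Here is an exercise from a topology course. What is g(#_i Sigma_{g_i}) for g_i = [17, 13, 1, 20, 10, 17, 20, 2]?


Genus is additive under connected sum of orientable surfaces.
g = 17 + 13 + 1 + 20 + 10 + 17 + 20 + 2 = 100

100


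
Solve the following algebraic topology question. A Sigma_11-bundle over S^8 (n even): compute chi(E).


chi(S^8) = 2 (n even), chi(Sigma_11) = 2 - 2*11 = -20.
chi(E) = 2 * (-20) = -40

-40


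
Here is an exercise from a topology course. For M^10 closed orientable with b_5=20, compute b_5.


Poincare duality for closed orientable n-manifolds: b_k = b_{n-k}.
Here n = 10, so b_5 = b_5 = 20

20


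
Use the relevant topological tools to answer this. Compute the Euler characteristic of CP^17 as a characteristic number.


For any closed oriented manifold, <e(TM),[M]> = chi(M).
chi(CP^17) = 17+1 = 18

18


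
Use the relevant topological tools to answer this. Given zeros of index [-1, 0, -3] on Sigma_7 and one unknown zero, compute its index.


Poincare-Hopf: sum of indices = chi(M).
chi(Sigma_7) = 2 - 2*7 = -12.
Sum of known indices = -4.
x = chi - (sum known) = -12 - (-4) = -8

-8


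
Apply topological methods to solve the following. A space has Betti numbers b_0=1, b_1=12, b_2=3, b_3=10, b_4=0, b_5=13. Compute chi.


chi = sum_k (-1)^k b_k.
= (1) + (-12) + (3) + (-10) + (0) + (-13)
= -31

-31


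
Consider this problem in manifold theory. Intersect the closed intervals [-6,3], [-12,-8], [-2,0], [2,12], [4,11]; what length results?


Intersection = [max(a_i), min(b_i)] = [4, -8].
Since 4 > -8, the intersection is empty.
Length = 0

0


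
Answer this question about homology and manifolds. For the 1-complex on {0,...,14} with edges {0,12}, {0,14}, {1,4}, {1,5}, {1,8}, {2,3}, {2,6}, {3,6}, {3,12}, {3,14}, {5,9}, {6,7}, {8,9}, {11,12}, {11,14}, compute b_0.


Run DFS/union-find over 15 vertices.
V = 15, E = 15.
Number of components = 4

4


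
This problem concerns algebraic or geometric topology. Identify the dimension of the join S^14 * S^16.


Join of spheres: S^m * S^n = S^{m+n+1}.
dim = 14 + 16 + 1 = 31

31


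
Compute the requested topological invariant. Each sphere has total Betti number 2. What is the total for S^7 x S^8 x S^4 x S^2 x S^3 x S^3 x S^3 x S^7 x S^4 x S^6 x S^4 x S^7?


Total Betti number is multiplicative under products.
Each S^d (d>=1) has total Betti number 2.
There are 12 sphere factors.
Total = 2^12 = 4096

4096


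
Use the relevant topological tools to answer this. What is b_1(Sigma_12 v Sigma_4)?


For a wedge: H_1(A v B) = H_1(A) + H_1(B).
b_1(Sigma_12) = 24, b_1(Sigma_4) = 8.
b_1 = 24 + 8 = 32

32


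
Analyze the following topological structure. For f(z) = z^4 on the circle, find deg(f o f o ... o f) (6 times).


deg(f) = 4. Degree is multiplicative: deg(f^6) = (deg f)^6.
deg(f^6) = (4)^6 = 4096

4096


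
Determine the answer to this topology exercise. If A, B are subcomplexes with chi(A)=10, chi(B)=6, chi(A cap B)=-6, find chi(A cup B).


chi(A cup B) = chi(A) + chi(B) - chi(A cap B)
= 10 + (6) - (-6)
= 22

22


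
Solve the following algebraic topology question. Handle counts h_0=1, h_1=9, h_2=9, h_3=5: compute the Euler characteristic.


Handles of index k contribute (-1)^k to chi (same as CW cells).
chi = (1) + (-9) + (9) + (-5) = -4

-4


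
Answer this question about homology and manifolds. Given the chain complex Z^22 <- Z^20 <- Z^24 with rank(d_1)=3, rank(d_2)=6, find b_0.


rank H_k = rank(ker d_k) - rank(im d_{k+1}).
rank(ker d_0) = rank(C_0) - rank(d_0) = 22 - 0 = 22.
rank(im d_{0+1}) = 3.
rank H_0 = 22 - 3 = 19

19


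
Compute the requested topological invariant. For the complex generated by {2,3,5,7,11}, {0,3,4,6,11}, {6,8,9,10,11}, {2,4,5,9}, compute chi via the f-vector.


Enumerate all faces; f-vector: f_0=11, f_1=33, f_2=34, f_3=16, f_4=3.
chi = sum (-1)^k f_k = -1

-1


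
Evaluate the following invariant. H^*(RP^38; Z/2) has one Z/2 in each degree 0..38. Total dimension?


H^k(RP^38; Z/2) = Z/2 for each 0 <= k <= 38.
Total dimension = 38 + 1 = 39

39


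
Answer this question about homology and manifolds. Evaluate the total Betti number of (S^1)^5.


b_k(T^5) = C(5,k), so the sum over k is sum_k C(5,k) = 2^5.
Total = 2^5 = 32

32


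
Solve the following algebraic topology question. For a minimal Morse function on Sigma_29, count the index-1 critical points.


A perfect Morse function has m_k = b_k.
For Sigma_29: b_0=1, b_1=2g=58, b_2=1.
Saddles m_1 = 2g = 58

58


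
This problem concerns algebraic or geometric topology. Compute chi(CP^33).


CP^33 has one cell in each even dimension 0, 2, ..., 2*33 (33+1 cells total).
All cells are even-dimensional, so chi = number of cells.
chi = 33 + 1 = 34

34


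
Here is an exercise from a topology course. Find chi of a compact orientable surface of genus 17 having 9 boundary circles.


For a compact orientable surface with genus g and b boundary components: chi = 2 - 2g - b.
chi = 2 - 2*17 - 9 = 2 - 34 - 9 = -41

-41


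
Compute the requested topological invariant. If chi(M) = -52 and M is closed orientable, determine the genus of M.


chi = 2 - 2g for closed orientable surfaces.
-52 = 2 - 2g
2g = 2 - (-52) = 54
g = 27

27


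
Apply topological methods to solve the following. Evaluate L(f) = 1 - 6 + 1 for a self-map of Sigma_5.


L(f) = tr(f_0*) - tr(f_1*) + tr(f_2*).
= 1 - (6) + (1)
= -4

-4


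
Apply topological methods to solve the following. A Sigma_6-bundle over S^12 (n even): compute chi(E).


chi(S^12) = 2 (n even), chi(Sigma_6) = 2 - 2*6 = -10.
chi(E) = 2 * (-10) = -20

-20


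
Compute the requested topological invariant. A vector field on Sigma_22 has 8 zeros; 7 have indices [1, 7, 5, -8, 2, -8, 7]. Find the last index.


Poincare-Hopf: sum of indices = chi(M).
chi(Sigma_22) = 2 - 2*22 = -42.
Sum of known indices = 6.
x = chi - (sum known) = -42 - (6) = -48

-48


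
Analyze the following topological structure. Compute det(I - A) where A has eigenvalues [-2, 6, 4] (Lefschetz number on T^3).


For a torus self-map: L(f) = det(I - A) where A acts on H_1.
L(f) = (1--2) * (1-6) * (1-4) = 3 * -5 * -3 = 45

45


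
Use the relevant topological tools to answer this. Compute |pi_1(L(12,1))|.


pi_1(L(p,q)) = Z/pZ for any q coprime to p.
|pi_1(L(12,1))| = 12

12


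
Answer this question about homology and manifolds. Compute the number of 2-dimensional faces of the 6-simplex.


Delta^6 has 6+1 vertices. A 2-face is a choice of 2+1 vertices.
f_2 = C(6+1, 2+1) = C(7,3) = 35

35


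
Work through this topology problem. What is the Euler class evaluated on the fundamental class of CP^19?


For any closed oriented manifold, <e(TM),[M]> = chi(M).
chi(CP^19) = 19+1 = 20

20


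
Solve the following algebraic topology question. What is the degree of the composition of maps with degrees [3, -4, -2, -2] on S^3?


Degree is multiplicative: deg(composition) = product of degrees.
= (3) * (-4) * (-2) * (-2) = -48

-48


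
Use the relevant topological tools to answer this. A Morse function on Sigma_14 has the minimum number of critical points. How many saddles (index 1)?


A perfect Morse function has m_k = b_k.
For Sigma_14: b_0=1, b_1=2g=28, b_2=1.
Saddles m_1 = 2g = 28

28


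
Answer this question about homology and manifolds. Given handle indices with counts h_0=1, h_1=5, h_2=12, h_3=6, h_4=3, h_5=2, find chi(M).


Handles of index k contribute (-1)^k to chi (same as CW cells).
chi = (1) + (-5) + (12) + (-6) + (3) + (-2) = 3

3


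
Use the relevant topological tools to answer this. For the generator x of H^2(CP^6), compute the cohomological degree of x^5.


|x| = 2 in H^*(CP^n).
|x^5| = 5 * |x| = 5 * 2 = 10

10


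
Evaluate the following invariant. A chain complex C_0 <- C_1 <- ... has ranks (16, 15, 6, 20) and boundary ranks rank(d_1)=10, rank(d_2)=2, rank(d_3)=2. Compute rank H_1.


rank H_k = rank(ker d_k) - rank(im d_{k+1}).
rank(ker d_1) = rank(C_1) - rank(d_1) = 15 - 10 = 5.
rank(im d_{1+1}) = 2.
rank H_1 = 5 - 2 = 3

3


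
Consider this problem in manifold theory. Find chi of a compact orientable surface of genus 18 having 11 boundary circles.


For a compact orientable surface with genus g and b boundary components: chi = 2 - 2g - b.
chi = 2 - 2*18 - 11 = 2 - 36 - 11 = -45

-45


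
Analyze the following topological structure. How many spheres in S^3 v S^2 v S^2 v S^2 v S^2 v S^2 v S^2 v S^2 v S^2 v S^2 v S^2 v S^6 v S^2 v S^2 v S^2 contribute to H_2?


For a wedge of spheres, H_k (k>0) is free on one generator per sphere of dimension k.
Spheres of dimension 2: count = 13.
b_2 = 13

13


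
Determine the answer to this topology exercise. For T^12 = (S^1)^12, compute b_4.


By the Kunneth formula, b_k(T^n) = C(n,k).
b_4(T^12) = C(12,4).
C(12,4) = 12!/(4!*8!) = 495

495


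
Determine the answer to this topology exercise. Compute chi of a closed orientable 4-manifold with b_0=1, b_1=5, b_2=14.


By Poincare duality b_k = b_{4-k}, so full Betti numbers: b_0=1, b_1=5, b_2=14, b_3=5, b_4=1.
chi = sum (-1)^k b_k = 6

6


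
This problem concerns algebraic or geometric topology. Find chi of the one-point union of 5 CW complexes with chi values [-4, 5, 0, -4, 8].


chi(A v B) = chi(A) + chi(B) - 1 (one point identified).
For 5 spaces: chi = (sum chi_i) - (5 - 1).
sum = 5; chi = 5 - 4 = 1

1


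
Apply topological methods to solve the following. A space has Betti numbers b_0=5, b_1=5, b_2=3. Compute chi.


chi = sum_k (-1)^k b_k.
= (5) + (-5) + (3)
= 3

3


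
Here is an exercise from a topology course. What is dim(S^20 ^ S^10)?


S^m ^ S^n = S^{m+n}.
k = 20 + 10 = 30

30


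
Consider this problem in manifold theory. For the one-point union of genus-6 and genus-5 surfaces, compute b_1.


For a wedge: H_1(A v B) = H_1(A) + H_1(B).
b_1(Sigma_6) = 12, b_1(Sigma_5) = 10.
b_1 = 12 + 10 = 22

22


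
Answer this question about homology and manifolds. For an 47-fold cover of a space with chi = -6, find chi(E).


For a finite covering: chi(E) = (number of sheets) * chi(B).
chi(E) = 47 * (-6) = -282

-282


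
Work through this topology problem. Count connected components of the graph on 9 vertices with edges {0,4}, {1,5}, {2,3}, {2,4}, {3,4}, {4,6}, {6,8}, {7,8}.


Run DFS/union-find over 9 vertices.
V = 9, E = 8.
Number of components = 2

2


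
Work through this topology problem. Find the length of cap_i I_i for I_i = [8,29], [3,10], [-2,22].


Intersection = [max(a_i), min(b_i)] = [8, 10].
Length = 10 - 8 = 2

2


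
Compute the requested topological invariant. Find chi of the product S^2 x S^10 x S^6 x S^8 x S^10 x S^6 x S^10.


chi is multiplicative: chi(X x Y) = chi(X) chi(Y).
Each even-dim sphere has chi = 2. There are 7 factors.
chi = 2^7 = 128

128


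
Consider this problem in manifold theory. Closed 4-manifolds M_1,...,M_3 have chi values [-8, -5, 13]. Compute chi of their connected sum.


For n-manifolds: chi(A#B) = chi(A) + chi(B) - chi(S^4).
chi(S^4) = 1 + (-1)^4 = 2.
chi(#) = (sum chi_i) - (3-1)*chi(S^4) = 0 - 2*2 = -4

-4


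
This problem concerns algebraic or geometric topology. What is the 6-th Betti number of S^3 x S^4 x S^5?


Each S^d has Poincare polynomial 1 + t^d.
The product S^3 x S^4 x S^5 has Poincare polynomial prod(1+t^d_i).
Expanding: b_0=1, b_3=1, b_4=1, b_5=1, b_7=1, b_8=1, b_9=1, b_12=1.
b_6 = 0

0


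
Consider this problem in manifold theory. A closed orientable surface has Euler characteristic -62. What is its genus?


chi = 2 - 2g for closed orientable surfaces.
-62 = 2 - 2g
2g = 2 - (-62) = 64
g = 32

32


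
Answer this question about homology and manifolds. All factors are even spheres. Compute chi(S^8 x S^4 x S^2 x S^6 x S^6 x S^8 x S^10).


chi is multiplicative: chi(X x Y) = chi(X) chi(Y).
Each even-dim sphere has chi = 2. There are 7 factors.
chi = 2^7 = 128

128


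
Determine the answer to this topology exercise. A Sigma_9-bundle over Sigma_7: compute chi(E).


For a fiber bundle F -> E -> B (with CW structure): chi(E) = chi(B) * chi(F).
chi(Sigma_7) = -12, chi(Sigma_9) = -16.
chi(E) = (-12) * (-16) = 192

192


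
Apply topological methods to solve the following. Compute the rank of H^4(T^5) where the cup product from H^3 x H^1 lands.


Cup product: H^p x H^q -> H^{p+q}; here p+q = 3+1 = 4.
rank H^k(T^n) = C(n,k).
C(5,4) = 5

5


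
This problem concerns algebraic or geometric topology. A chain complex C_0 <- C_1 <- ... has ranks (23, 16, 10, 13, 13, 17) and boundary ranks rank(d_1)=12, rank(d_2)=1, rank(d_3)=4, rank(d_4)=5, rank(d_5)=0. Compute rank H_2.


rank H_k = rank(ker d_k) - rank(im d_{k+1}).
rank(ker d_2) = rank(C_2) - rank(d_2) = 10 - 1 = 9.
rank(im d_{2+1}) = 4.
rank H_2 = 9 - 4 = 5

5


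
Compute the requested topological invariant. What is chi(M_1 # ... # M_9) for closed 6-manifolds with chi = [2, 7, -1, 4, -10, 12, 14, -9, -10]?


For n-manifolds: chi(A#B) = chi(A) + chi(B) - chi(S^6).
chi(S^6) = 1 + (-1)^6 = 2.
chi(#) = (sum chi_i) - (9-1)*chi(S^6) = 9 - 8*2 = -7

-7


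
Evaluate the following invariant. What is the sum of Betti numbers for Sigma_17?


For Sigma_17: b_0 = 1, b_1 = 2g = 34, b_2 = 1.
Total = 1 + 34 + 1 = 36

36


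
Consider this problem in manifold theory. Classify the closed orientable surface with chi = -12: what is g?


chi = 2 - 2g for closed orientable surfaces.
-12 = 2 - 2g
2g = 2 - (-12) = 14
g = 7

7


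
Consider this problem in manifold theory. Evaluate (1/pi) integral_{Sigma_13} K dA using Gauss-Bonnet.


Gauss-Bonnet: integral K dA = 2*pi*chi(M).
chi(Sigma_13) = 2 - 2*13 = -24.
(integral K dA)/pi = 2*chi = 2*(-24) = -48

-48


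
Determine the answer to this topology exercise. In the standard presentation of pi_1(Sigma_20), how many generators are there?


Standard presentation: pi_1(Sigma_g) = <a_1,b_1,...,a_g,b_g | [a_1,b_1]...[a_g,b_g] = 1>.
Number of generators = 2g = 2*20 = 40

40


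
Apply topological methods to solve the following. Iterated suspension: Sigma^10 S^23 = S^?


Each suspension raises dimension by 1: Sigma S^n = S^{n+1}.
Sigma^10 S^23 = S^{23+10} = S^33

33


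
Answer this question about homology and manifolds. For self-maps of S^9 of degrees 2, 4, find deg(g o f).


Degree is multiplicative under composition: deg(g o f) = deg(g) * deg(f).
= 4 * 2 = 8

8


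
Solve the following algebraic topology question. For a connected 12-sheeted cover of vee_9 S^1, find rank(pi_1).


Nielsen-Schreier: an index-n subgroup of F_r is free of rank 1 + n(r-1).
Equivalently: chi(cover) = n*chi(base); chi(vee_r S^1) = 1 - 9 = -8.
chi(E) = 12*(-8) = -96; rank = 1 - chi(E) = 1 - (-96) = 97.
rank = 1 + 12*(9-1) = 1 + 96 = 97

97


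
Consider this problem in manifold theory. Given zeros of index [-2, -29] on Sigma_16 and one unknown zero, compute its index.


Poincare-Hopf: sum of indices = chi(M).
chi(Sigma_16) = 2 - 2*16 = -30.
Sum of known indices = -31.
x = chi - (sum known) = -30 - (-31) = 1

1


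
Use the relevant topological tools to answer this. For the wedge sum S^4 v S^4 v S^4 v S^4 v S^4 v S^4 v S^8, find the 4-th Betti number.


For a wedge of spheres, H_k (k>0) is free on one generator per sphere of dimension k.
Spheres of dimension 4: count = 6.
b_4 = 6

6


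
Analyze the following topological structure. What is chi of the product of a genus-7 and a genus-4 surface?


chi(Sigma_7) = 2 - 2*7 = -12
chi(Sigma_4) = 2 - 2*4 = -6
chi(product) = (-12) * (-6) = 72

72


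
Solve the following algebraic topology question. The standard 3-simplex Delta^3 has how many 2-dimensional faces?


Delta^3 has 3+1 vertices. A 2-face is a choice of 2+1 vertices.
f_2 = C(3+1, 2+1) = C(4,3) = 4

4


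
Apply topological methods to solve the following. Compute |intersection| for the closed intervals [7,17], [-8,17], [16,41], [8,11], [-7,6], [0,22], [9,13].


Intersection = [max(a_i), min(b_i)] = [16, 6].
Since 16 > 6, the intersection is empty.
Length = 0

0


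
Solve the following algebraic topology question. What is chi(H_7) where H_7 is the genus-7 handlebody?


A genus-g handlebody deformation retracts to a wedge of g circles.
chi(vee_g S^1) = 1 - g.
chi(H_7) = 1 - 7 = -6

-6


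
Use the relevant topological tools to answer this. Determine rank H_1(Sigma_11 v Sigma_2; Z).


For a wedge: H_1(A v B) = H_1(A) + H_1(B).
b_1(Sigma_11) = 22, b_1(Sigma_2) = 4.
b_1 = 22 + 4 = 26

26


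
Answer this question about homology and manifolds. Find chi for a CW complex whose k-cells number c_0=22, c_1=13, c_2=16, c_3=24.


chi = sum_k (-1)^k c_k.
= (-1)^0*22 + (-1)^1*13 + (-1)^2*16 + (-1)^3*24
= (22) + (-13) + (16) + (-24)
= 1

1


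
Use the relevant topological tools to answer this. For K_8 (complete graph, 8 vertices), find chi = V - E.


K_8: V = 8, E = C(8,2) = 28.
chi = V - E = 8 - 28 = -20

-20


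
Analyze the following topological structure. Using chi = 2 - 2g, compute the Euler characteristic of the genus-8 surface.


For a closed orientable surface of genus g: chi = 2 - 2g.
Here g = 8.
chi = 2 - 2*8 = 2 - 16 = -14

-14


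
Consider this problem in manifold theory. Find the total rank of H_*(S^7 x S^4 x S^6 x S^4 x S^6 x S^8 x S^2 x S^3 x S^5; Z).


Total Betti number is multiplicative under products.
Each S^d (d>=1) has total Betti number 2.
There are 9 sphere factors.
Total = 2^9 = 512

512


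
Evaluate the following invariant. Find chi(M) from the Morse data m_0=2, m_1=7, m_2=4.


Morse theory: chi(M) = sum_k (-1)^k m_k where m_k = #(index-k critical points).
= (2) + (-7) + (4) = -1

-1


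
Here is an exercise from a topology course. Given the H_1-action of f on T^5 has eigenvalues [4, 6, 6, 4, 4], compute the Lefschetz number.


For a torus self-map: L(f) = det(I - A) where A acts on H_1.
L(f) = (1-4) * (1-6) * (1-6) * (1-4) * (1-4) = -3 * -5 * -5 * -3 * -3 = -675

-675


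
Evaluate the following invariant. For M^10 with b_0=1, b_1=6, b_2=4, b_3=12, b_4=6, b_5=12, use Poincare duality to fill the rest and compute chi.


By Poincare duality b_k = b_{10-k}, so full Betti numbers: b_0=1, b_1=6, b_2=4, b_3=12, b_4=6, b_5=12, b_6=6, b_7=12, b_8=4, b_9=6, b_10=1.
chi = sum (-1)^k b_k = -26

-26


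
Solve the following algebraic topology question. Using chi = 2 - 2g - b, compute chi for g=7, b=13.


For a compact orientable surface with genus g and b boundary components: chi = 2 - 2g - b.
chi = 2 - 2*7 - 13 = 2 - 14 - 13 = -25

-25


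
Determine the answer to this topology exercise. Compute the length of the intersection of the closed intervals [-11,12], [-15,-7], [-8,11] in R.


Intersection = [max(a_i), min(b_i)] = [-8, -7].
Length = -7 - -8 = 1

1


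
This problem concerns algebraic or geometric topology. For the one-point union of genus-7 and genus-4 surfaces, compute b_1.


For a wedge: H_1(A v B) = H_1(A) + H_1(B).
b_1(Sigma_7) = 14, b_1(Sigma_4) = 8.
b_1 = 14 + 8 = 22

22


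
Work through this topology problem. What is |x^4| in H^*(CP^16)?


|x| = 2 in H^*(CP^n).
|x^4| = 4 * |x| = 4 * 2 = 8

8


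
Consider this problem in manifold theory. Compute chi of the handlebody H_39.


A genus-g handlebody deformation retracts to a wedge of g circles.
chi(vee_g S^1) = 1 - g.
chi(H_39) = 1 - 39 = -38

-38


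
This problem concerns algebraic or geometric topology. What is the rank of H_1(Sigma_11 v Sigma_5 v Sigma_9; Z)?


For a wedge X v Y: reduced H_k(X v Y) = H_k(X) + H_k(Y).
Each Sigma_g contributes b_1 = 2g.
b_1 = 22 + 10 + 18 = 50

50


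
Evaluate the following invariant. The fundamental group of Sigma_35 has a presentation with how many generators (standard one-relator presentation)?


Standard presentation: pi_1(Sigma_g) = <a_1,b_1,...,a_g,b_g | [a_1,b_1]...[a_g,b_g] = 1>.
Number of generators = 2g = 2*35 = 70

70


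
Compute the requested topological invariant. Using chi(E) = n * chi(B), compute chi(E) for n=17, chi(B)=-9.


For a finite covering: chi(E) = (number of sheets) * chi(B).
chi(E) = 17 * (-9) = -153

-153


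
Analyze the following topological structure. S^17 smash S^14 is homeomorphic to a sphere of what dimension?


S^m ^ S^n = S^{m+n}.
k = 17 + 14 = 31

31


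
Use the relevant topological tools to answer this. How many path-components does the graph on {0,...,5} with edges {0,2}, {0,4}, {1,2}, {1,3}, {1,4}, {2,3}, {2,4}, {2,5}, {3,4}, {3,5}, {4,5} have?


Run DFS/union-find over 6 vertices.
V = 6, E = 11.
Number of components = 1

1


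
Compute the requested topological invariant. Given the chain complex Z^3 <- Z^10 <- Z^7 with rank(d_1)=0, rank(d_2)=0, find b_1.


rank H_k = rank(ker d_k) - rank(im d_{k+1}).
rank(ker d_1) = rank(C_1) - rank(d_1) = 10 - 0 = 10.
rank(im d_{1+1}) = 0.
rank H_1 = 10 - 0 = 10

10


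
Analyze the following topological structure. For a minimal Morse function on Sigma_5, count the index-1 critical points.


A perfect Morse function has m_k = b_k.
For Sigma_5: b_0=1, b_1=2g=10, b_2=1.
Saddles m_1 = 2g = 10

10


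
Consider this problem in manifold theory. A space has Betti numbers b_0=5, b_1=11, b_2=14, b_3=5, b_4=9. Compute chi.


chi = sum_k (-1)^k b_k.
= (5) + (-11) + (14) + (-5) + (9)
= 12

12


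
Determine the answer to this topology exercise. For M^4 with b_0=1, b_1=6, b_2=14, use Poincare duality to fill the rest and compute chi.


By Poincare duality b_k = b_{4-k}, so full Betti numbers: b_0=1, b_1=6, b_2=14, b_3=6, b_4=1.
chi = sum (-1)^k b_k = 4

4


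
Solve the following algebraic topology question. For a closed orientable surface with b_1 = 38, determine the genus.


For a closed orientable surface: b_1 = 2g.
38 = 2g
g = 38 / 2 = 19

19


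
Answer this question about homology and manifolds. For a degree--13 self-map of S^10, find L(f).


On S^10: L(f) = tr(f_0*) + (-1)^10 tr(f_10*) = 1 + (-1)^10 * deg(f).
L(f) = 1 + (-1)^10 * -13 = 1 + -13 = -12

-12


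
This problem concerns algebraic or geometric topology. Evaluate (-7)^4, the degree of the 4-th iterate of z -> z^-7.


deg(f) = -7. Degree is multiplicative: deg(f^4) = (deg f)^4.
deg(f^4) = (-7)^4 = 2401

2401


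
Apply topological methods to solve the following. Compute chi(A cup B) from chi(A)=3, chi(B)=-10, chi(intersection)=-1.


chi(A cup B) = chi(A) + chi(B) - chi(A cap B)
= 3 + (-10) - (-1)
= -6

-6


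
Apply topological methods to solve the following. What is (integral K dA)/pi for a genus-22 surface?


Gauss-Bonnet: integral K dA = 2*pi*chi(M).
chi(Sigma_22) = 2 - 2*22 = -42.
(integral K dA)/pi = 2*chi = 2*(-42) = -84

-84


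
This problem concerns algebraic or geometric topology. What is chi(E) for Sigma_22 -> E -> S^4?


chi(S^4) = 2 (n even), chi(Sigma_22) = 2 - 2*22 = -42.
chi(E) = 2 * (-42) = -84

-84


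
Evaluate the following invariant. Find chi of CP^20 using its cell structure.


CP^20 has one cell in each even dimension 0, 2, ..., 2*20 (20+1 cells total).
All cells are even-dimensional, so chi = number of cells.
chi = 20 + 1 = 21

21


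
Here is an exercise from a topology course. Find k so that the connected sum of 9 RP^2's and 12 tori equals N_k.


Since a >= 1, the sum is non-orientable; each T^2 can be replaced by RP^2 # RP^2 (since T^2#RP^2 = 3RP^2).
Total crosscaps k = 9 + 2*12 = 33.
Check via chi: chi = 9*1 + 12*0 - (9+12-1)*2 = -31 = 2 - k = -31. Consistent.

33


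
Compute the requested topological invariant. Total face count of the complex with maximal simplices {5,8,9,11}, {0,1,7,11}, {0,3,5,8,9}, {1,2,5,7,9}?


Each maximal simplex on m vertices has 2^m - 1 nonempty faces.
Take the union (dedupe shared faces).
Total distinct faces = 77

77


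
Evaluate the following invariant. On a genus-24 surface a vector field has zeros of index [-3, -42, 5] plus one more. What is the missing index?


Poincare-Hopf: sum of indices = chi(M).
chi(Sigma_24) = 2 - 2*24 = -46.
Sum of known indices = -40.
x = chi - (sum known) = -46 - (-40) = -6

-6


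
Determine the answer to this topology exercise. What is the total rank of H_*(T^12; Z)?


b_k(T^12) = C(12,k), so the sum over k is sum_k C(12,k) = 2^12.
Total = 2^12 = 4096

4096


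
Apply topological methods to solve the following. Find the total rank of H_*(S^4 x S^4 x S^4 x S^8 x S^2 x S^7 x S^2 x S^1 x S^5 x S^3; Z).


Total Betti number is multiplicative under products.
Each S^d (d>=1) has total Betti number 2.
There are 10 sphere factors.
Total = 2^10 = 1024

1024


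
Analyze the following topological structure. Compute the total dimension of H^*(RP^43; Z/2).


H^k(RP^43; Z/2) = Z/2 for each 0 <= k <= 43.
Total dimension = 43 + 1 = 44

44


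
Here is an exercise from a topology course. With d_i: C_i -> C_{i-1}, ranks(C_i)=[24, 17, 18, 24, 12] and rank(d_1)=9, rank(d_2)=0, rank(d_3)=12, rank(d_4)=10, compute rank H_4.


rank H_k = rank(ker d_k) - rank(im d_{k+1}).
rank(ker d_4) = rank(C_4) - rank(d_4) = 12 - 10 = 2.
rank(im d_{4+1}) = 0.
rank H_4 = 2 - 0 = 2

2


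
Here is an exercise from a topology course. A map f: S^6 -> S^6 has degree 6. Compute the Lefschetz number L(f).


On S^6: L(f) = tr(f_0*) + (-1)^6 tr(f_6*) = 1 + (-1)^6 * deg(f).
L(f) = 1 + (-1)^6 * 6 = 1 + 6 = 7

7


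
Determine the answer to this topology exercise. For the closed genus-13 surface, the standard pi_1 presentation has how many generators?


Standard presentation: pi_1(Sigma_g) = <a_1,b_1,...,a_g,b_g | [a_1,b_1]...[a_g,b_g] = 1>.
Number of generators = 2g = 2*13 = 26

26


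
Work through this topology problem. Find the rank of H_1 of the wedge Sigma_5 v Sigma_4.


For a wedge: H_1(A v B) = H_1(A) + H_1(B).
b_1(Sigma_5) = 10, b_1(Sigma_4) = 8.
b_1 = 10 + 8 = 18

18


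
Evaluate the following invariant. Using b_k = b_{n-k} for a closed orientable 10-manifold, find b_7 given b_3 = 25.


Poincare duality for closed orientable n-manifolds: b_k = b_{n-k}.
Here n = 10, so b_7 = b_3 = 25

25


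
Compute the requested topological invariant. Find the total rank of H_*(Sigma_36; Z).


For Sigma_36: b_0 = 1, b_1 = 2g = 72, b_2 = 1.
Total = 1 + 72 + 1 = 74

74


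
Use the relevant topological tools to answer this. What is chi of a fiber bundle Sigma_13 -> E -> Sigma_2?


For a fiber bundle F -> E -> B (with CW structure): chi(E) = chi(B) * chi(F).
chi(Sigma_2) = -2, chi(Sigma_13) = -24.
chi(E) = (-2) * (-24) = 48

48


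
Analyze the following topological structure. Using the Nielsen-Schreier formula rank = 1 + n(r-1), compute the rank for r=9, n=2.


Nielsen-Schreier: an index-n subgroup of F_r is free of rank 1 + n(r-1).
Equivalently: chi(cover) = n*chi(base); chi(vee_r S^1) = 1 - 9 = -8.
chi(E) = 2*(-8) = -16; rank = 1 - chi(E) = 1 - (-16) = 17.
rank = 1 + 2*(9-1) = 1 + 16 = 17

17


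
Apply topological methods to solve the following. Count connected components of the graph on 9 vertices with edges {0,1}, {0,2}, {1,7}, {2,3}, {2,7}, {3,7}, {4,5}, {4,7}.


Run DFS/union-find over 9 vertices.
V = 9, E = 8.
Number of components = 3

3


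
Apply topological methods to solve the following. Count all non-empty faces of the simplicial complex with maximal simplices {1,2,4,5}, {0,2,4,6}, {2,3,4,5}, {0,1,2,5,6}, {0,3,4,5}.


Each maximal simplex on m vertices has 2^m - 1 nonempty faces.
Take the union (dedupe shared faces).
Total distinct faces = 58

58


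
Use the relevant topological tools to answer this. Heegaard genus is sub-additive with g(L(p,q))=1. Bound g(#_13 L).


Heegaard genus satisfies g(A#B) <= g(A) + g(B).
Each lens space has g = 1.
Upper bound: 13 * 1 = 13

13


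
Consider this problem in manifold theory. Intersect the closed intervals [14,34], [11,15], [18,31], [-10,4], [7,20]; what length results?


Intersection = [max(a_i), min(b_i)] = [18, 4].
Since 18 > 4, the intersection is empty.
Length = 0

0


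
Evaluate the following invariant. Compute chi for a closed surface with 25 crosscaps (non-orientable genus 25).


For a non-orientable closed surface with k crosscaps: chi = 2 - k.
Here k = 25.
chi = 2 - 25 = -23

-23


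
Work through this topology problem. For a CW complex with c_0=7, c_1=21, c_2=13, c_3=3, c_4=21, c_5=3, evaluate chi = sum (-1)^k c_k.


chi = sum_k (-1)^k c_k.
= (-1)^0*7 + (-1)^1*21 + (-1)^2*13 + (-1)^3*3 + (-1)^4*21 + (-1)^5*3
= (7) + (-21) + (13) + (-3) + (21) + (-3)
= 14

14
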